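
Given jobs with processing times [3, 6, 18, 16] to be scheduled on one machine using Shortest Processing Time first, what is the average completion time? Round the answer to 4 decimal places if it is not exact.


Sort jobs by processing time (SPT order): [3, 6, 16, 18]
Compute completion times sequentially:
  Job 1: processing = 3, completes at 3
  Job 2: processing = 6, completes at 9
  Job 3: processing = 16, completes at 25
  Job 4: processing = 18, completes at 43
Sum of completion times = 80
Average completion time = 80/4 = 20.0

20.0


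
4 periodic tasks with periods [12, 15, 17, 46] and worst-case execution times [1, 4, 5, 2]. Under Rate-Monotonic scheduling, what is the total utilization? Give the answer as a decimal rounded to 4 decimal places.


Compute individual utilizations (exact fractions):
  Task 1: C/T = 1/12 (approx. 0.0833)
  Task 2: C/T = 4/15 (approx. 0.2667)
  Task 3: C/T = 5/17 (approx. 0.2941)
  Task 4: C/T = 2/46 = 1/23 (approx. 0.0435)
Total utilization U = 1/12 + 4/15 + 5/17 + 1/23 = 5377/7820
Rounded to 4 decimal places: U = 0.6876
RM (Liu & Layland) bound for 4 tasks = 0.756828; compare with U = 5377/7820 (approx. 0.687596)
U <= bound, so schedulable by RM sufficient condition.

0.6876


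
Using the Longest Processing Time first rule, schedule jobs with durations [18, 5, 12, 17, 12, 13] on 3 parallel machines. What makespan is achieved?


Sort jobs in decreasing order (LPT): [18, 17, 13, 12, 12, 5]
Assign each job to the least loaded machine:
  Machine 1: jobs [18, 5], load = 23
  Machine 2: jobs [17, 12], load = 29
  Machine 3: jobs [13, 12], load = 25
Makespan = max load = 29

29


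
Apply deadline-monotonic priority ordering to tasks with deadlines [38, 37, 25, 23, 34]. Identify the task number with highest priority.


Sort tasks by relative deadline (ascending):
  Task 4: deadline = 23
  Task 3: deadline = 25
  Task 5: deadline = 34
  Task 2: deadline = 37
  Task 1: deadline = 38
Priority order (highest first): [4, 3, 5, 2, 1]
Highest priority task = 4

4


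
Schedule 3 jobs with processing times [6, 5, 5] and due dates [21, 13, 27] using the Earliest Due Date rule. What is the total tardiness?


Sort by due date (EDD order): [(5, 13), (6, 21), (5, 27)]
Compute completion times and tardiness:
  Job 1: p=5, d=13, C=5, tardiness=max(0,5-13)=0
  Job 2: p=6, d=21, C=11, tardiness=max(0,11-21)=0
  Job 3: p=5, d=27, C=16, tardiness=max(0,16-27)=0
Total tardiness = 0

0


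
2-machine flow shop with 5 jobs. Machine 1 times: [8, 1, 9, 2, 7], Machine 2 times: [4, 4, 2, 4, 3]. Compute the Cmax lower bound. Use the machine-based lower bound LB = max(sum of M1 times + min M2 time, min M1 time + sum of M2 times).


LB1 = sum(M1 times) + min(M2 times) = 27 + 2 = 29
LB2 = min(M1 times) + sum(M2 times) = 1 + 17 = 18
Lower bound = max(LB1, LB2) = max(29, 18) = 29

29


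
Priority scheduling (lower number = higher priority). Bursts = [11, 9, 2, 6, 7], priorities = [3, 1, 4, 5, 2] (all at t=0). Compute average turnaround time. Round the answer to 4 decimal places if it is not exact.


Sort by priority (ascending = highest first):
Order: [(1, 9), (2, 7), (3, 11), (4, 2), (5, 6)]
Completion times:
  Priority 1, burst=9, C=9
  Priority 2, burst=7, C=16
  Priority 3, burst=11, C=27
  Priority 4, burst=2, C=29
  Priority 5, burst=6, C=35
Average turnaround = 116/5 = 23.2

23.2


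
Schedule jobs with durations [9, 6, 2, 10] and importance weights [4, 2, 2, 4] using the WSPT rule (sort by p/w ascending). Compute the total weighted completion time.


Compute p/w ratios and sort ascending (WSPT): [(2, 2), (9, 4), (10, 4), (6, 2)]
Compute weighted completion times:
  Job (p=2,w=2): C=2, w*C=2*2=4
  Job (p=9,w=4): C=11, w*C=4*11=44
  Job (p=10,w=4): C=21, w*C=4*21=84
  Job (p=6,w=2): C=27, w*C=2*27=54
Total weighted completion time = 186

186


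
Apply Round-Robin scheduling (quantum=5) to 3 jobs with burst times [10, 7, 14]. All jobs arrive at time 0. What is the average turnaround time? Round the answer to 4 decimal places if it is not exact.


Time quantum = 5
Execution trace:
  J1 runs 5 units, time = 5
  J2 runs 5 units, time = 10
  J3 runs 5 units, time = 15
  J1 runs 5 units, time = 20
  J2 runs 2 units, time = 22
  J3 runs 5 units, time = 27
  J3 runs 4 units, time = 31
Finish times: [20, 22, 31]
Average turnaround = 73/3 = 24.3333

24.3333


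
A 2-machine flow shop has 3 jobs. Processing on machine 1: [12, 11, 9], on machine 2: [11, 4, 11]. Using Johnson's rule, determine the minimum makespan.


Apply Johnson's rule:
  Group 1 (a <= b): [(3, 9, 11)]
  Group 2 (a > b): [(1, 12, 11), (2, 11, 4)]
Optimal job order: [3, 1, 2]
Schedule:
  Job 3: M1 done at 9, M2 done at 20
  Job 1: M1 done at 21, M2 done at 32
  Job 2: M1 done at 32, M2 done at 36
Makespan = 36

36


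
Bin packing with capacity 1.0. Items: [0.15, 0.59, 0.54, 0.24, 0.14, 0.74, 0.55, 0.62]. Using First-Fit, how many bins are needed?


Place items sequentially using First-Fit:
  Item 0.15 -> new Bin 1
  Item 0.59 -> Bin 1 (now 0.74)
  Item 0.54 -> new Bin 2
  Item 0.24 -> Bin 1 (now 0.98)
  Item 0.14 -> Bin 2 (now 0.68)
  Item 0.74 -> new Bin 3
  Item 0.55 -> new Bin 4
  Item 0.62 -> new Bin 5
Total bins used = 5

5


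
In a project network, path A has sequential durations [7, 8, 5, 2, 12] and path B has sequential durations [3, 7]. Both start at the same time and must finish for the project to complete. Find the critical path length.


Path A total = 7 + 8 + 5 + 2 + 12 = 34
Path B total = 3 + 7 = 10
Critical path = longest path = max(34, 10) = 34

34


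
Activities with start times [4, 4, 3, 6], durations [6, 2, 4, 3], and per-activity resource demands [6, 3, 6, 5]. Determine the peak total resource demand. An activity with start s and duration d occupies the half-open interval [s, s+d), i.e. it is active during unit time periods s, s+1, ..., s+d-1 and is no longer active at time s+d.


Each activity i is active on [start_i, start_i + duration_i).
Compute total resource usage per time slot:
  t=0: active resources = [], total = 0
  t=1: active resources = [], total = 0
  t=2: active resources = [], total = 0
  t=3: active resources = [6], total = 6
  t=4: active resources = [6, 3, 6], total = 15
  t=5: active resources = [6, 3, 6], total = 15
  t=6: active resources = [6, 6, 5], total = 17
  t=7: active resources = [6, 5], total = 11
  t=8: active resources = [6, 5], total = 11
  t=9: active resources = [6], total = 6
Peak resource demand = 17

17


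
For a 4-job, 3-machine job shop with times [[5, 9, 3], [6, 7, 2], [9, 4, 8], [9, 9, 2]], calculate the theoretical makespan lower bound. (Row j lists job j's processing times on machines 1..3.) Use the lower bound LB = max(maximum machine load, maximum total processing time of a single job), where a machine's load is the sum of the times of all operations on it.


Machine loads:
  Machine 1: 5 + 6 + 9 + 9 = 29
  Machine 2: 9 + 7 + 4 + 9 = 29
  Machine 3: 3 + 2 + 8 + 2 = 15
Max machine load = 29
Job totals:
  Job 1: 17
  Job 2: 15
  Job 3: 21
  Job 4: 20
Max job total = 21
Lower bound = max(29, 21) = 29

29


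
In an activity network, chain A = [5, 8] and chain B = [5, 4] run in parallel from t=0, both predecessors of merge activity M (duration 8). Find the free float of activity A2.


ES(A2) = sum of predecessors on chain A = 5
EF(A2) = ES + duration = 5 + 8 = 13
Successor of A2 is M. ES(M) = max(sum(A), sum(B)) = max(13, 9) = 13
Free float = ES(successor) - EF(current) = 13 - 13 = 0

0


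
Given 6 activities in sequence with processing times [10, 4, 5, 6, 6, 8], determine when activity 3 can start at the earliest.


Activity 3 starts after activities 1 through 2 complete.
Predecessor durations: [10, 4]
ES = 10 + 4 = 14

14


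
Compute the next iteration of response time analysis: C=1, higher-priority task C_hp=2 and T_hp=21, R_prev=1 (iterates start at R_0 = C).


R_next = C + ceil(R_prev / T_hp) * C_hp
ceil(1 / 21) = ceil(0.0476) = 1
Interference = 1 * 2 = 2
R_next = 1 + 2 = 3

3


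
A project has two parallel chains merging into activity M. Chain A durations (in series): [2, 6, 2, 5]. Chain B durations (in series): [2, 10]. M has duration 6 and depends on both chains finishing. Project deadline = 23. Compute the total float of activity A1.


Forward pass: ES(A1) = sum of predecessors on chain A = 0
EF = ES + duration = 0 + 2 = 2
Backward pass: LF(M) = deadline = 23; LS(M) = 23 - 6 = 17
LF(A1) = LS(M) - sum(successors on chain A) = 17 - 13 = 4
LS = LF - duration = 4 - 2 = 2
Total float = LS - ES = 2 - 0 = 2

2


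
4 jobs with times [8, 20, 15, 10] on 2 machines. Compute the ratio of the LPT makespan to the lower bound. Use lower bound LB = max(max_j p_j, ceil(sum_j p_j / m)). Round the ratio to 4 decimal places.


LPT order: [20, 15, 10, 8]
Machine loads after assignment: [28, 25]
LPT makespan = 28
Lower bound = max(max_job, ceil(total/2)) = max(20, 27) = 27
Ratio = 28 / 27 = 1.037

1.037


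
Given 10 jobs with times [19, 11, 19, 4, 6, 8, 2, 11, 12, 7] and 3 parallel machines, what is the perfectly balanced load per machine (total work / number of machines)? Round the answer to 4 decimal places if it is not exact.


Total processing time = 19 + 11 + 19 + 4 + 6 + 8 + 2 + 11 + 12 + 7 = 99
Number of machines = 3
Ideal balanced load = 99 / 3 = 33.0

33.0


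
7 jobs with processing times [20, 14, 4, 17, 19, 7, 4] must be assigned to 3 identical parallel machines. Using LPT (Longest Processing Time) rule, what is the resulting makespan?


Sort jobs in decreasing order (LPT): [20, 19, 17, 14, 7, 4, 4]
Assign each job to the least loaded machine:
  Machine 1: jobs [20, 4, 4], load = 28
  Machine 2: jobs [19, 7], load = 26
  Machine 3: jobs [17, 14], load = 31
Makespan = max load = 31

31


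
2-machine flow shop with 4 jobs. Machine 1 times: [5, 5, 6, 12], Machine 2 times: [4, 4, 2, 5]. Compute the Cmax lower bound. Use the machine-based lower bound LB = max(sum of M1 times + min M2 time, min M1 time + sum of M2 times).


LB1 = sum(M1 times) + min(M2 times) = 28 + 2 = 30
LB2 = min(M1 times) + sum(M2 times) = 5 + 15 = 20
Lower bound = max(LB1, LB2) = max(30, 20) = 30

30


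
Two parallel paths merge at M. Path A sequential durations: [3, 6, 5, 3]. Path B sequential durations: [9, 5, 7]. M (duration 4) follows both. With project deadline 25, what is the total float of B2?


Forward pass: ES(B2) = sum of predecessors on chain B = 9
EF = ES + duration = 9 + 5 = 14
Backward pass: LF(M) = deadline = 25; LS(M) = 25 - 4 = 21
LF(B2) = LS(M) - sum(successors on chain B) = 21 - 7 = 14
LS = LF - duration = 14 - 5 = 9
Total float = LS - ES = 9 - 9 = 0

0


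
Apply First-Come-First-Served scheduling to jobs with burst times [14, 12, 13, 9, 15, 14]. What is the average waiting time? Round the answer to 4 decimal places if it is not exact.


FCFS order (as given): [14, 12, 13, 9, 15, 14]
Waiting times:
  Job 1: wait = 0
  Job 2: wait = 14
  Job 3: wait = 26
  Job 4: wait = 39
  Job 5: wait = 48
  Job 6: wait = 63
Sum of waiting times = 190
Average waiting time = 190/6 = 31.6667

31.6667


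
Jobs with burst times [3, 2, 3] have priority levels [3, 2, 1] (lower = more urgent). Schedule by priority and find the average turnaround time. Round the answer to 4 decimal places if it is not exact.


Sort by priority (ascending = highest first):
Order: [(1, 3), (2, 2), (3, 3)]
Completion times:
  Priority 1, burst=3, C=3
  Priority 2, burst=2, C=5
  Priority 3, burst=3, C=8
Average turnaround = 16/3 = 5.3333

5.3333


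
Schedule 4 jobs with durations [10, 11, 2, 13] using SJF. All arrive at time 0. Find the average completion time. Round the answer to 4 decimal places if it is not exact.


SJF order (ascending): [2, 10, 11, 13]
Completion times:
  Job 1: burst=2, C=2
  Job 2: burst=10, C=12
  Job 3: burst=11, C=23
  Job 4: burst=13, C=36
Average completion = 73/4 = 18.25

18.25


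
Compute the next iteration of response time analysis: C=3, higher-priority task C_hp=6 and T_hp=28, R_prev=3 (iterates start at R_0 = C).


R_next = C + ceil(R_prev / T_hp) * C_hp
ceil(3 / 28) = ceil(0.1071) = 1
Interference = 1 * 6 = 6
R_next = 3 + 6 = 9

9


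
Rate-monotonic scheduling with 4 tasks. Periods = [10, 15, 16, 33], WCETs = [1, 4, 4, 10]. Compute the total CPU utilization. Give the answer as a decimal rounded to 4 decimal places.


Compute individual utilizations (exact fractions):
  Task 1: C/T = 1/10 (approx. 0.1)
  Task 2: C/T = 4/15 (approx. 0.2667)
  Task 3: C/T = 4/16 = 1/4 (approx. 0.25)
  Task 4: C/T = 10/33 (approx. 0.303)
Total utilization U = 1/10 + 4/15 + 1/4 + 10/33 = 607/660
Rounded to 4 decimal places: U = 0.9197
RM (Liu & Layland) bound for 4 tasks = 0.756828; compare with U = 607/660 (approx. 0.919697)
bound < U <= 1, so the RM sufficient condition is not met (inconclusive; an exact test such as response-time analysis is needed).

0.9197


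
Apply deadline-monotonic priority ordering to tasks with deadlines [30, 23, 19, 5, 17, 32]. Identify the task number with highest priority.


Sort tasks by relative deadline (ascending):
  Task 4: deadline = 5
  Task 5: deadline = 17
  Task 3: deadline = 19
  Task 2: deadline = 23
  Task 1: deadline = 30
  Task 6: deadline = 32
Priority order (highest first): [4, 5, 3, 2, 1, 6]
Highest priority task = 4

4


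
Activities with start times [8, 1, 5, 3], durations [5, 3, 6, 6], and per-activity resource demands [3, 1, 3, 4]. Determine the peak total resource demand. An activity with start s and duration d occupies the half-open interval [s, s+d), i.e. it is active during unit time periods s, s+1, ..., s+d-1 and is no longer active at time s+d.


Each activity i is active on [start_i, start_i + duration_i).
Compute total resource usage per time slot:
  t=0: active resources = [], total = 0
  t=1: active resources = [1], total = 1
  t=2: active resources = [1], total = 1
  t=3: active resources = [1, 4], total = 5
  t=4: active resources = [4], total = 4
  t=5: active resources = [3, 4], total = 7
  t=6: active resources = [3, 4], total = 7
  t=7: active resources = [3, 4], total = 7
  t=8: active resources = [3, 3, 4], total = 10
  t=9: active resources = [3, 3], total = 6
  t=10: active resources = [3, 3], total = 6
  t=11: active resources = [3], total = 3
  t=12: active resources = [3], total = 3
Peak resource demand = 10

10


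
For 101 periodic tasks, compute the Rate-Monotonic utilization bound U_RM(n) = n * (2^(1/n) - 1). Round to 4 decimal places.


Compute 2^(1/101) = 1.0068864466
Subtract 1: 1.0068864466 - 1 = 0.0068864466
Multiply by n: 101 * 0.0068864466 = 0.6955311066
Round to 4 dp: 0.6955

0.6955


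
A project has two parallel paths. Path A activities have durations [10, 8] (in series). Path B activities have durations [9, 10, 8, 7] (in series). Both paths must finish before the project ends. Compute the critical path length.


Path A total = 10 + 8 = 18
Path B total = 9 + 10 + 8 + 7 = 34
Critical path = longest path = max(18, 34) = 34

34


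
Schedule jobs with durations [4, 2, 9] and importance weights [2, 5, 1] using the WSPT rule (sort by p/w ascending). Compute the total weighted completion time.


Compute p/w ratios and sort ascending (WSPT): [(2, 5), (4, 2), (9, 1)]
Compute weighted completion times:
  Job (p=2,w=5): C=2, w*C=5*2=10
  Job (p=4,w=2): C=6, w*C=2*6=12
  Job (p=9,w=1): C=15, w*C=1*15=15
Total weighted completion time = 37

37


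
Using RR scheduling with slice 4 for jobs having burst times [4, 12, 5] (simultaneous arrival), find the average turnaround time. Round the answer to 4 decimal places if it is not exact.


Time quantum = 4
Execution trace:
  J1 runs 4 units, time = 4
  J2 runs 4 units, time = 8
  J3 runs 4 units, time = 12
  J2 runs 4 units, time = 16
  J3 runs 1 units, time = 17
  J2 runs 4 units, time = 21
Finish times: [4, 21, 17]
Average turnaround = 42/3 = 14.0

14.0


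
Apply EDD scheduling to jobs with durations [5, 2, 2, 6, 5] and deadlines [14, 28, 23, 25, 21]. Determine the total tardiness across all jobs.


Sort by due date (EDD order): [(5, 14), (5, 21), (2, 23), (6, 25), (2, 28)]
Compute completion times and tardiness:
  Job 1: p=5, d=14, C=5, tardiness=max(0,5-14)=0
  Job 2: p=5, d=21, C=10, tardiness=max(0,10-21)=0
  Job 3: p=2, d=23, C=12, tardiness=max(0,12-23)=0
  Job 4: p=6, d=25, C=18, tardiness=max(0,18-25)=0
  Job 5: p=2, d=28, C=20, tardiness=max(0,20-28)=0
Total tardiness = 0

0


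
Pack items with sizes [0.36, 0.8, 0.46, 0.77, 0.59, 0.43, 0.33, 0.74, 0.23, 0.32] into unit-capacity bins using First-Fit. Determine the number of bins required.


Place items sequentially using First-Fit:
  Item 0.36 -> new Bin 1
  Item 0.8 -> new Bin 2
  Item 0.46 -> Bin 1 (now 0.82)
  Item 0.77 -> new Bin 3
  Item 0.59 -> new Bin 4
  Item 0.43 -> new Bin 5
  Item 0.33 -> Bin 4 (now 0.92)
  Item 0.74 -> new Bin 6
  Item 0.23 -> Bin 3 (now 1.0)
  Item 0.32 -> Bin 5 (now 0.75)
Total bins used = 6

6


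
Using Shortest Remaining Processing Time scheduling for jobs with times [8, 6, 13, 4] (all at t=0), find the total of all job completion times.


Since all jobs arrive at t=0, SRPT equals SPT ordering.
SPT order: [4, 6, 8, 13]
Completion times:
  Job 1: p=4, C=4
  Job 2: p=6, C=10
  Job 3: p=8, C=18
  Job 4: p=13, C=31
Total completion time = 4 + 10 + 18 + 31 = 63

63


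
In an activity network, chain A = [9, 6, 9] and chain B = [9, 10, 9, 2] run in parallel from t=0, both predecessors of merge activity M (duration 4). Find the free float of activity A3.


ES(A3) = sum of predecessors on chain A = 15
EF(A3) = ES + duration = 15 + 9 = 24
Successor of A3 is M. ES(M) = max(sum(A), sum(B)) = max(24, 30) = 30
Free float = ES(successor) - EF(current) = 30 - 24 = 6

6


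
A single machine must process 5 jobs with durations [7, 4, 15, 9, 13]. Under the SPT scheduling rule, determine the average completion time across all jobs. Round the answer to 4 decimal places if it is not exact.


Sort jobs by processing time (SPT order): [4, 7, 9, 13, 15]
Compute completion times sequentially:
  Job 1: processing = 4, completes at 4
  Job 2: processing = 7, completes at 11
  Job 3: processing = 9, completes at 20
  Job 4: processing = 13, completes at 33
  Job 5: processing = 15, completes at 48
Sum of completion times = 116
Average completion time = 116/5 = 23.2

23.2


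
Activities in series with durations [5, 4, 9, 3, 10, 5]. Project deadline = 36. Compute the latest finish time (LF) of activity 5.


LF(activity 5) = deadline - sum of successor durations
Successors: activities 6 through 6 with durations [5]
Sum of successor durations = 5
LF = 36 - 5 = 31

31


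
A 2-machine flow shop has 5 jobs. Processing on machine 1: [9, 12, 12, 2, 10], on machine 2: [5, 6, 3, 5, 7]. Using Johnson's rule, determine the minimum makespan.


Apply Johnson's rule:
  Group 1 (a <= b): [(4, 2, 5)]
  Group 2 (a > b): [(5, 10, 7), (2, 12, 6), (1, 9, 5), (3, 12, 3)]
Optimal job order: [4, 5, 2, 1, 3]
Schedule:
  Job 4: M1 done at 2, M2 done at 7
  Job 5: M1 done at 12, M2 done at 19
  Job 2: M1 done at 24, M2 done at 30
  Job 1: M1 done at 33, M2 done at 38
  Job 3: M1 done at 45, M2 done at 48
Makespan = 48

48


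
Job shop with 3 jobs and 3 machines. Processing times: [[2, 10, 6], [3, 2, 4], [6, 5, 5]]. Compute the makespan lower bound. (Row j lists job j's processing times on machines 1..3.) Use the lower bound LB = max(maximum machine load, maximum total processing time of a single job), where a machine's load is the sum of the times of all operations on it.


Machine loads:
  Machine 1: 2 + 3 + 6 = 11
  Machine 2: 10 + 2 + 5 = 17
  Machine 3: 6 + 4 + 5 = 15
Max machine load = 17
Job totals:
  Job 1: 18
  Job 2: 9
  Job 3: 16
Max job total = 18
Lower bound = max(17, 18) = 18

18


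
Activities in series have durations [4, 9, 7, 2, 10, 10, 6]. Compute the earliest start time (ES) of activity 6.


Activity 6 starts after activities 1 through 5 complete.
Predecessor durations: [4, 9, 7, 2, 10]
ES = 4 + 9 + 7 + 2 + 10 = 32

32


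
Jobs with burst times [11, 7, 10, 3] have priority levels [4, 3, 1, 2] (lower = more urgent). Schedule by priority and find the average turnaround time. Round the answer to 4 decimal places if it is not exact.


Sort by priority (ascending = highest first):
Order: [(1, 10), (2, 3), (3, 7), (4, 11)]
Completion times:
  Priority 1, burst=10, C=10
  Priority 2, burst=3, C=13
  Priority 3, burst=7, C=20
  Priority 4, burst=11, C=31
Average turnaround = 74/4 = 18.5

18.5


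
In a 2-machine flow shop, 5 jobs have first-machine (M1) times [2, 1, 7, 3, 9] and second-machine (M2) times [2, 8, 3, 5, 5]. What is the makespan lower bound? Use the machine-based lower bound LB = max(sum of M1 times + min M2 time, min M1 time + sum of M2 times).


LB1 = sum(M1 times) + min(M2 times) = 22 + 2 = 24
LB2 = min(M1 times) + sum(M2 times) = 1 + 23 = 24
Lower bound = max(LB1, LB2) = max(24, 24) = 24

24


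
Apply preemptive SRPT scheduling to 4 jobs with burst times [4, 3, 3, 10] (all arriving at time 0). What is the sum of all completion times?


Since all jobs arrive at t=0, SRPT equals SPT ordering.
SPT order: [3, 3, 4, 10]
Completion times:
  Job 1: p=3, C=3
  Job 2: p=3, C=6
  Job 3: p=4, C=10
  Job 4: p=10, C=20
Total completion time = 3 + 6 + 10 + 20 = 39

39


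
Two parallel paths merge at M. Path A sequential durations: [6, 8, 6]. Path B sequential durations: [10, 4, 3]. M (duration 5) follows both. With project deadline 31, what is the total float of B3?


Forward pass: ES(B3) = sum of predecessors on chain B = 14
EF = ES + duration = 14 + 3 = 17
Backward pass: LF(M) = deadline = 31; LS(M) = 31 - 5 = 26
LF(B3) = LS(M) - sum(successors on chain B) = 26 - 0 = 26
LS = LF - duration = 26 - 3 = 23
Total float = LS - ES = 23 - 14 = 9

9


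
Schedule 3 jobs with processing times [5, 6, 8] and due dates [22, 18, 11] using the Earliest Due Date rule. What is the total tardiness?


Sort by due date (EDD order): [(8, 11), (6, 18), (5, 22)]
Compute completion times and tardiness:
  Job 1: p=8, d=11, C=8, tardiness=max(0,8-11)=0
  Job 2: p=6, d=18, C=14, tardiness=max(0,14-18)=0
  Job 3: p=5, d=22, C=19, tardiness=max(0,19-22)=0
Total tardiness = 0

0


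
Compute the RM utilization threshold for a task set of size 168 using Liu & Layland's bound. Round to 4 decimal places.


Compute 2^(1/168) = 1.0041343992
Subtract 1: 1.0041343992 - 1 = 0.0041343992
Multiply by n: 168 * 0.0041343992 = 0.6945790656
Round to 4 dp: 0.6946

0.6946


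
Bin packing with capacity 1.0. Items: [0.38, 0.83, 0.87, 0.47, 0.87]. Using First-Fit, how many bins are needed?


Place items sequentially using First-Fit:
  Item 0.38 -> new Bin 1
  Item 0.83 -> new Bin 2
  Item 0.87 -> new Bin 3
  Item 0.47 -> Bin 1 (now 0.85)
  Item 0.87 -> new Bin 4
Total bins used = 4

4


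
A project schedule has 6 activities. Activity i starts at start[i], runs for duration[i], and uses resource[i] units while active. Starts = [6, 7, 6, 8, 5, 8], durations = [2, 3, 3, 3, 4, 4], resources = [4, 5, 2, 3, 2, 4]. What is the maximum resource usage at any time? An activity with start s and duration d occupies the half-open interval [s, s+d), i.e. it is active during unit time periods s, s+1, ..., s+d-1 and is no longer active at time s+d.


Each activity i is active on [start_i, start_i + duration_i).
Compute total resource usage per time slot:
  t=0: active resources = [], total = 0
  t=1: active resources = [], total = 0
  t=2: active resources = [], total = 0
  t=3: active resources = [], total = 0
  t=4: active resources = [], total = 0
  t=5: active resources = [2], total = 2
  t=6: active resources = [4, 2, 2], total = 8
  t=7: active resources = [4, 5, 2, 2], total = 13
  t=8: active resources = [5, 2, 3, 2, 4], total = 16
  t=9: active resources = [5, 3, 4], total = 12
  t=10: active resources = [3, 4], total = 7
  t=11: active resources = [4], total = 4
Peak resource demand = 16

16


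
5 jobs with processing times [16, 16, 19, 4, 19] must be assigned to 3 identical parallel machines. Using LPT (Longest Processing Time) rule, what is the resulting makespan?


Sort jobs in decreasing order (LPT): [19, 19, 16, 16, 4]
Assign each job to the least loaded machine:
  Machine 1: jobs [19, 4], load = 23
  Machine 2: jobs [19], load = 19
  Machine 3: jobs [16, 16], load = 32
Makespan = max load = 32

32


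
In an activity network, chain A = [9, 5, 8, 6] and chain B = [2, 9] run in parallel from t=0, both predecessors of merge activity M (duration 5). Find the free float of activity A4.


ES(A4) = sum of predecessors on chain A = 22
EF(A4) = ES + duration = 22 + 6 = 28
Successor of A4 is M. ES(M) = max(sum(A), sum(B)) = max(28, 11) = 28
Free float = ES(successor) - EF(current) = 28 - 28 = 0

0


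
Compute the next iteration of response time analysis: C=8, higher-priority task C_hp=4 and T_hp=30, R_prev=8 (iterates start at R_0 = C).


R_next = C + ceil(R_prev / T_hp) * C_hp
ceil(8 / 30) = ceil(0.2667) = 1
Interference = 1 * 4 = 4
R_next = 8 + 4 = 12

12


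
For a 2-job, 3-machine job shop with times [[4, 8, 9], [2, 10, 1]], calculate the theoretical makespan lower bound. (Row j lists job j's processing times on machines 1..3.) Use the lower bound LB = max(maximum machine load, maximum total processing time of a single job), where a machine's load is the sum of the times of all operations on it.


Machine loads:
  Machine 1: 4 + 2 = 6
  Machine 2: 8 + 10 = 18
  Machine 3: 9 + 1 = 10
Max machine load = 18
Job totals:
  Job 1: 21
  Job 2: 13
Max job total = 21
Lower bound = max(18, 21) = 21

21


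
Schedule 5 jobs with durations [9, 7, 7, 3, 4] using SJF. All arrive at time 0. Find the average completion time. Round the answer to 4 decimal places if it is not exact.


SJF order (ascending): [3, 4, 7, 7, 9]
Completion times:
  Job 1: burst=3, C=3
  Job 2: burst=4, C=7
  Job 3: burst=7, C=14
  Job 4: burst=7, C=21
  Job 5: burst=9, C=30
Average completion = 75/5 = 15.0

15.0


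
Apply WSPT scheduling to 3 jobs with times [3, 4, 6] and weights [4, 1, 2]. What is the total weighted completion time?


Compute p/w ratios and sort ascending (WSPT): [(3, 4), (6, 2), (4, 1)]
Compute weighted completion times:
  Job (p=3,w=4): C=3, w*C=4*3=12
  Job (p=6,w=2): C=9, w*C=2*9=18
  Job (p=4,w=1): C=13, w*C=1*13=13
Total weighted completion time = 43

43


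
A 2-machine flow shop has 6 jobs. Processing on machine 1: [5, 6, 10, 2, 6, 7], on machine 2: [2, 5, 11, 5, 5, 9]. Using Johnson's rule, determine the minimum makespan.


Apply Johnson's rule:
  Group 1 (a <= b): [(4, 2, 5), (6, 7, 9), (3, 10, 11)]
  Group 2 (a > b): [(2, 6, 5), (5, 6, 5), (1, 5, 2)]
Optimal job order: [4, 6, 3, 2, 5, 1]
Schedule:
  Job 4: M1 done at 2, M2 done at 7
  Job 6: M1 done at 9, M2 done at 18
  Job 3: M1 done at 19, M2 done at 30
  Job 2: M1 done at 25, M2 done at 35
  Job 5: M1 done at 31, M2 done at 40
  Job 1: M1 done at 36, M2 done at 42
Makespan = 42

42


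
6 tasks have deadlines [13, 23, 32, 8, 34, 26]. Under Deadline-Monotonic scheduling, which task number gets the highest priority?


Sort tasks by relative deadline (ascending):
  Task 4: deadline = 8
  Task 1: deadline = 13
  Task 2: deadline = 23
  Task 6: deadline = 26
  Task 3: deadline = 32
  Task 5: deadline = 34
Priority order (highest first): [4, 1, 2, 6, 3, 5]
Highest priority task = 4

4


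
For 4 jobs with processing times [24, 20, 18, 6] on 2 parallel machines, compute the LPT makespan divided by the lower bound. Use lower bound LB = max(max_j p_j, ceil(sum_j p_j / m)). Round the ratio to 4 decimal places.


LPT order: [24, 20, 18, 6]
Machine loads after assignment: [30, 38]
LPT makespan = 38
Lower bound = max(max_job, ceil(total/2)) = max(24, 34) = 34
Ratio = 38 / 34 = 1.1176

1.1176


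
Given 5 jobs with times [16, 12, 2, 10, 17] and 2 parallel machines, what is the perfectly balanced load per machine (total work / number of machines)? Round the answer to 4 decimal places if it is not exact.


Total processing time = 16 + 12 + 2 + 10 + 17 = 57
Number of machines = 2
Ideal balanced load = 57 / 2 = 28.5

28.5


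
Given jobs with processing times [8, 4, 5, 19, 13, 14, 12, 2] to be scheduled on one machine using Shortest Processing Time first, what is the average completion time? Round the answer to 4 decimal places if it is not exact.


Sort jobs by processing time (SPT order): [2, 4, 5, 8, 12, 13, 14, 19]
Compute completion times sequentially:
  Job 1: processing = 2, completes at 2
  Job 2: processing = 4, completes at 6
  Job 3: processing = 5, completes at 11
  Job 4: processing = 8, completes at 19
  Job 5: processing = 12, completes at 31
  Job 6: processing = 13, completes at 44
  Job 7: processing = 14, completes at 58
  Job 8: processing = 19, completes at 77
Sum of completion times = 248
Average completion time = 248/8 = 31.0

31.0


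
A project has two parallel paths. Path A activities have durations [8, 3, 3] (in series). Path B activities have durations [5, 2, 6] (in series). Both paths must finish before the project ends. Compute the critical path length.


Path A total = 8 + 3 + 3 = 14
Path B total = 5 + 2 + 6 = 13
Critical path = longest path = max(14, 13) = 14

14


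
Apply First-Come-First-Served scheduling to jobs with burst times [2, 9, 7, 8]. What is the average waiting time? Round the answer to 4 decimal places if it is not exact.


FCFS order (as given): [2, 9, 7, 8]
Waiting times:
  Job 1: wait = 0
  Job 2: wait = 2
  Job 3: wait = 11
  Job 4: wait = 18
Sum of waiting times = 31
Average waiting time = 31/4 = 7.75

7.75


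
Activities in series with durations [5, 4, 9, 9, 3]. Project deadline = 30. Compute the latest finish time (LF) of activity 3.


LF(activity 3) = deadline - sum of successor durations
Successors: activities 4 through 5 with durations [9, 3]
Sum of successor durations = 12
LF = 30 - 12 = 18

18


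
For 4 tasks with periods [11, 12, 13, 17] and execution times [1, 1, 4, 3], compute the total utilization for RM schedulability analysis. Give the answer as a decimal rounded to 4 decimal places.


Compute individual utilizations (exact fractions):
  Task 1: C/T = 1/11 (approx. 0.0909)
  Task 2: C/T = 1/12 (approx. 0.0833)
  Task 3: C/T = 4/13 (approx. 0.3077)
  Task 4: C/T = 3/17 (approx. 0.1765)
Total utilization U = 1/11 + 1/12 + 4/13 + 3/17 = 19207/29172
Rounded to 4 decimal places: U = 0.6584
RM (Liu & Layland) bound for 4 tasks = 0.756828; compare with U = 19207/29172 (approx. 0.658405)
U <= bound, so schedulable by RM sufficient condition.

0.6584


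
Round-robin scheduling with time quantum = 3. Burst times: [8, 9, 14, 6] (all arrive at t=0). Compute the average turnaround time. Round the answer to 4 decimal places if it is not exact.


Time quantum = 3
Execution trace:
  J1 runs 3 units, time = 3
  J2 runs 3 units, time = 6
  J3 runs 3 units, time = 9
  J4 runs 3 units, time = 12
  J1 runs 3 units, time = 15
  J2 runs 3 units, time = 18
  J3 runs 3 units, time = 21
  J4 runs 3 units, time = 24
  J1 runs 2 units, time = 26
  J2 runs 3 units, time = 29
  J3 runs 3 units, time = 32
  J3 runs 3 units, time = 35
  J3 runs 2 units, time = 37
Finish times: [26, 29, 37, 24]
Average turnaround = 116/4 = 29.0

29.0


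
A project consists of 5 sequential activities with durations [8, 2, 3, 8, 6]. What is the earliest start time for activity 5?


Activity 5 starts after activities 1 through 4 complete.
Predecessor durations: [8, 2, 3, 8]
ES = 8 + 2 + 3 + 8 = 21

21


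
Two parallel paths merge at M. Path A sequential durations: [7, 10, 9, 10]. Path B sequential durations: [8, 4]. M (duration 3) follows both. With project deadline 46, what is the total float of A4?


Forward pass: ES(A4) = sum of predecessors on chain A = 26
EF = ES + duration = 26 + 10 = 36
Backward pass: LF(M) = deadline = 46; LS(M) = 46 - 3 = 43
LF(A4) = LS(M) - sum(successors on chain A) = 43 - 0 = 43
LS = LF - duration = 43 - 10 = 33
Total float = LS - ES = 33 - 26 = 7

7


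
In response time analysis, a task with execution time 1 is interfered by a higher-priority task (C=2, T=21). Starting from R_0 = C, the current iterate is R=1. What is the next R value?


R_next = C + ceil(R_prev / T_hp) * C_hp
ceil(1 / 21) = ceil(0.0476) = 1
Interference = 1 * 2 = 2
R_next = 1 + 2 = 3

3


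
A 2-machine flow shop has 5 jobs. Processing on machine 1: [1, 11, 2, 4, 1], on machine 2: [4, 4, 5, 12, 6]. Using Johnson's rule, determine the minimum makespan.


Apply Johnson's rule:
  Group 1 (a <= b): [(1, 1, 4), (5, 1, 6), (3, 2, 5), (4, 4, 12)]
  Group 2 (a > b): [(2, 11, 4)]
Optimal job order: [1, 5, 3, 4, 2]
Schedule:
  Job 1: M1 done at 1, M2 done at 5
  Job 5: M1 done at 2, M2 done at 11
  Job 3: M1 done at 4, M2 done at 16
  Job 4: M1 done at 8, M2 done at 28
  Job 2: M1 done at 19, M2 done at 32
Makespan = 32

32


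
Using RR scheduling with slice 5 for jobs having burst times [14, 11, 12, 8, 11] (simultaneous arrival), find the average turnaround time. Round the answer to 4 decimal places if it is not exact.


Time quantum = 5
Execution trace:
  J1 runs 5 units, time = 5
  J2 runs 5 units, time = 10
  J3 runs 5 units, time = 15
  J4 runs 5 units, time = 20
  J5 runs 5 units, time = 25
  J1 runs 5 units, time = 30
  J2 runs 5 units, time = 35
  J3 runs 5 units, time = 40
  J4 runs 3 units, time = 43
  J5 runs 5 units, time = 48
  J1 runs 4 units, time = 52
  J2 runs 1 units, time = 53
  J3 runs 2 units, time = 55
  J5 runs 1 units, time = 56
Finish times: [52, 53, 55, 43, 56]
Average turnaround = 259/5 = 51.8

51.8


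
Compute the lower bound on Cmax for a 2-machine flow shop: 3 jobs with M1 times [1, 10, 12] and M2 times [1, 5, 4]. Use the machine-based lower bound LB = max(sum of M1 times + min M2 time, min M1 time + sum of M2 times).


LB1 = sum(M1 times) + min(M2 times) = 23 + 1 = 24
LB2 = min(M1 times) + sum(M2 times) = 1 + 10 = 11
Lower bound = max(LB1, LB2) = max(24, 11) = 24

24


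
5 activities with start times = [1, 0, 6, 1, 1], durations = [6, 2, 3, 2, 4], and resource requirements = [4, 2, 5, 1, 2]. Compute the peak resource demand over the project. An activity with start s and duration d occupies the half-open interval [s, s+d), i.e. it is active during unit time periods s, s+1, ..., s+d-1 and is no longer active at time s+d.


Each activity i is active on [start_i, start_i + duration_i).
Compute total resource usage per time slot:
  t=0: active resources = [2], total = 2
  t=1: active resources = [4, 2, 1, 2], total = 9
  t=2: active resources = [4, 1, 2], total = 7
  t=3: active resources = [4, 2], total = 6
  t=4: active resources = [4, 2], total = 6
  t=5: active resources = [4], total = 4
  t=6: active resources = [4, 5], total = 9
  t=7: active resources = [5], total = 5
  t=8: active resources = [5], total = 5
Peak resource demand = 9

9


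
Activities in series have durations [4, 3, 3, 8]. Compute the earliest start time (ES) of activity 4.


Activity 4 starts after activities 1 through 3 complete.
Predecessor durations: [4, 3, 3]
ES = 4 + 3 + 3 = 10

10


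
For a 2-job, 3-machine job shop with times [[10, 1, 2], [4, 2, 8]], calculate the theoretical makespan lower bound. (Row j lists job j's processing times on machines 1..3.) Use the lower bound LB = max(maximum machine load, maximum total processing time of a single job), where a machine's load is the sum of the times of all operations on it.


Machine loads:
  Machine 1: 10 + 4 = 14
  Machine 2: 1 + 2 = 3
  Machine 3: 2 + 8 = 10
Max machine load = 14
Job totals:
  Job 1: 13
  Job 2: 14
Max job total = 14
Lower bound = max(14, 14) = 14

14


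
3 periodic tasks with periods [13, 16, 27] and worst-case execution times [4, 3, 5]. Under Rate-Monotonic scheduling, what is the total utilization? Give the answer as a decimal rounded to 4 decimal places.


Compute individual utilizations (exact fractions):
  Task 1: C/T = 4/13 (approx. 0.3077)
  Task 2: C/T = 3/16 (approx. 0.1875)
  Task 3: C/T = 5/27 (approx. 0.1852)
Total utilization U = 4/13 + 3/16 + 5/27 = 3821/5616
Rounded to 4 decimal places: U = 0.6804
RM (Liu & Layland) bound for 3 tasks = 0.779763; compare with U = 3821/5616 (approx. 0.680377)
U <= bound, so schedulable by RM sufficient condition.

0.6804


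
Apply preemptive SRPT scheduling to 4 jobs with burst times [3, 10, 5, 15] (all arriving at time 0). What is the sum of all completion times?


Since all jobs arrive at t=0, SRPT equals SPT ordering.
SPT order: [3, 5, 10, 15]
Completion times:
  Job 1: p=3, C=3
  Job 2: p=5, C=8
  Job 3: p=10, C=18
  Job 4: p=15, C=33
Total completion time = 3 + 8 + 18 + 33 = 62

62


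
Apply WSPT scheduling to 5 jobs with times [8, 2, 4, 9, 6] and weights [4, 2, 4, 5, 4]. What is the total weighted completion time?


Compute p/w ratios and sort ascending (WSPT): [(2, 2), (4, 4), (6, 4), (9, 5), (8, 4)]
Compute weighted completion times:
  Job (p=2,w=2): C=2, w*C=2*2=4
  Job (p=4,w=4): C=6, w*C=4*6=24
  Job (p=6,w=4): C=12, w*C=4*12=48
  Job (p=9,w=5): C=21, w*C=5*21=105
  Job (p=8,w=4): C=29, w*C=4*29=116
Total weighted completion time = 297

297


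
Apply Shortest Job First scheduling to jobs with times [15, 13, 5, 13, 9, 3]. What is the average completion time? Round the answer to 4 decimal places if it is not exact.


SJF order (ascending): [3, 5, 9, 13, 13, 15]
Completion times:
  Job 1: burst=3, C=3
  Job 2: burst=5, C=8
  Job 3: burst=9, C=17
  Job 4: burst=13, C=30
  Job 5: burst=13, C=43
  Job 6: burst=15, C=58
Average completion = 159/6 = 26.5

26.5


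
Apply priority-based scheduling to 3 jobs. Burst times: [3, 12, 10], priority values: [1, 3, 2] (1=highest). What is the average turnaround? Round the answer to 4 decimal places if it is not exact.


Sort by priority (ascending = highest first):
Order: [(1, 3), (2, 10), (3, 12)]
Completion times:
  Priority 1, burst=3, C=3
  Priority 2, burst=10, C=13
  Priority 3, burst=12, C=25
Average turnaround = 41/3 = 13.6667

13.6667


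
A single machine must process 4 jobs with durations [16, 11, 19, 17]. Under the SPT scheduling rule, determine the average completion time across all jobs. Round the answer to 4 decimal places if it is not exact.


Sort jobs by processing time (SPT order): [11, 16, 17, 19]
Compute completion times sequentially:
  Job 1: processing = 11, completes at 11
  Job 2: processing = 16, completes at 27
  Job 3: processing = 17, completes at 44
  Job 4: processing = 19, completes at 63
Sum of completion times = 145
Average completion time = 145/4 = 36.25

36.25


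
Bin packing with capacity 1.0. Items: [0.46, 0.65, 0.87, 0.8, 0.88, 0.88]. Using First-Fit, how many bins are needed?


Place items sequentially using First-Fit:
  Item 0.46 -> new Bin 1
  Item 0.65 -> new Bin 2
  Item 0.87 -> new Bin 3
  Item 0.8 -> new Bin 4
  Item 0.88 -> new Bin 5
  Item 0.88 -> new Bin 6
Total bins used = 6

6


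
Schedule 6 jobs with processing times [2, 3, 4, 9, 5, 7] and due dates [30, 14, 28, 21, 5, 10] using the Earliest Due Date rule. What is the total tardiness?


Sort by due date (EDD order): [(5, 5), (7, 10), (3, 14), (9, 21), (4, 28), (2, 30)]
Compute completion times and tardiness:
  Job 1: p=5, d=5, C=5, tardiness=max(0,5-5)=0
  Job 2: p=7, d=10, C=12, tardiness=max(0,12-10)=2
  Job 3: p=3, d=14, C=15, tardiness=max(0,15-14)=1
  Job 4: p=9, d=21, C=24, tardiness=max(0,24-21)=3
  Job 5: p=4, d=28, C=28, tardiness=max(0,28-28)=0
  Job 6: p=2, d=30, C=30, tardiness=max(0,30-30)=0
Total tardiness = 6

6


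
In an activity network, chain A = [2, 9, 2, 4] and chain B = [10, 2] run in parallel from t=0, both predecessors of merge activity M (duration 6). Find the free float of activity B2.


ES(B2) = sum of predecessors on chain B = 10
EF(B2) = ES + duration = 10 + 2 = 12
Successor of B2 is M. ES(M) = max(sum(A), sum(B)) = max(17, 12) = 17
Free float = ES(successor) - EF(current) = 17 - 12 = 5

5


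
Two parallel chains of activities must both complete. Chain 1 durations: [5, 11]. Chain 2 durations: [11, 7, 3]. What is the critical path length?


Path A total = 5 + 11 = 16
Path B total = 11 + 7 + 3 = 21
Critical path = longest path = max(16, 21) = 21

21
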